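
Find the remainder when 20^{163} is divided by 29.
By Fermat: 20^{28} ≡ 1 mod 29. 163 = 5×28 + 23. So 20^{163} ≡ 20^{23} ≡ 23 mod 29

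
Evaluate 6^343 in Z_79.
Using Fermat: 6^{78} ≡ 1 mod 79. 343 ≡ 31 mod 78. So 6^{343} ≡ 6^{31} ≡ 53 mod 79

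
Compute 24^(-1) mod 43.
Since 43 is prime, by Fermat 24^(-1) ≡ 24^{41} ≡ 9 mod 43. Verify: 24 × 9 = 216 ≡ 1 mod 43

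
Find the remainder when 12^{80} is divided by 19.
By Fermat: 12^{18} ≡ 1 mod 19. 80 = 4×18 + 8. So 12^{80} ≡ 12^{8} ≡ 11 mod 19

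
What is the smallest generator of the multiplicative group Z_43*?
g = 3. Powers: [3, 9, 27, 38, 28, 41, 37, 25, 32, 10, ...] generates all 42 non-zero residues.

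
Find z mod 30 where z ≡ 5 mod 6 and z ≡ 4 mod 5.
M = 6 × 5 = 30. M₁ = 5, y₁ ≡ 5 mod 6. M₂ = 6, y₂ ≡ 1 mod 5. z = 5×5×5 + 4×6×1 ≡ 29 mod 30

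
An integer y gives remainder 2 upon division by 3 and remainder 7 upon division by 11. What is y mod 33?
M = 3 × 11 = 33. M₁ = 11, y₁ ≡ 2 mod 3. M₂ = 3, y₂ ≡ 4 mod 11. y = 2×11×2 + 7×3×4 ≡ 29 mod 33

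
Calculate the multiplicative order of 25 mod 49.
Powers of 25 mod 49: 25^1≡25, 25^2≡37, 25^3≡43, 25^4≡46, 25^5≡23, 25^6≡36, 25^7≡18, 25^8≡9, 25^9≡29, 25^10≡39, 25^11≡44, 25^12≡22, 25^13≡11, 25^14≡30, 25^15≡15, 25^16≡32, 25^17≡16, 25^18≡8, 25^19≡4, 25^20≡2, 25^21≡1. Order = 21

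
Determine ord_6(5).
Powers of 5 mod 6: 5^1≡5, 5^2≡1. So the order of 5 is 2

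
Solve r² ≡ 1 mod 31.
The square roots of 1 mod 31 are 1 and 30. Verify: 1² = 1 ≡ 1 mod 31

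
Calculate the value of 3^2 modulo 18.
3^{2} = 9 ≡ 9 mod 18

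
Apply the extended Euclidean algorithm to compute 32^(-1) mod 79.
Extended GCD: 32(-37) + 79(15) = 1. So 32^(-1) ≡ -37 ≡ 42 (mod 79). Verify: 32 × 42 = 1344 ≡ 1 (mod 79)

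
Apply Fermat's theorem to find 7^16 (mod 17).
By Fermat's Little Theorem, 7^{16} ≡ 1 (mod 17) since 17 is prime and gcd(7, 17) = 1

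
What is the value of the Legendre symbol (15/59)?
(15/59) = 15^{29} mod 59 = 1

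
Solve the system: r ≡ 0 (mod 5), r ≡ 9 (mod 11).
M = 5 × 11 = 55. M₁ = 11, y₁ ≡ 1 (mod 5). M₂ = 5, y₂ ≡ 9 (mod 11). r = 0×11×1 + 9×5×9 ≡ 20 (mod 55)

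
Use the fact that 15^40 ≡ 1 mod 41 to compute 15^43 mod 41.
By Fermat: 15^{40} ≡ 1 mod 41. So 15^{43} = 15^{40} · 15^{3} ≡ 15^{3} ≡ 13 mod 41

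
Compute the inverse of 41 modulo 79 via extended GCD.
Extended GCD: 41(27) + 79(-14) = 1. So 41^(-1) ≡ 27 (mod 79). Verify: 41 × 27 = 1107 ≡ 1 (mod 79)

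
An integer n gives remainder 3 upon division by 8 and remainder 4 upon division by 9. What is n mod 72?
M = 8 × 9 = 72. M₁ = 9, y₁ ≡ 1 mod 8. M₂ = 8, y₂ ≡ 8 mod 9. n = 3×9×1 + 4×8×8 ≡ 67 mod 72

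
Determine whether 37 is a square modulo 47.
By Euler's criterion: 37^{23} ≡ 1 (mod 47). Since this equals 1, 37 is a QR.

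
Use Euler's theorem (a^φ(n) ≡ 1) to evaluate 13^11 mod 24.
By Euler: 13^{8} ≡ 1 (mod 24) since gcd(13, 24) = 1. 11 = 1×8 + 3. So 13^{11} ≡ 13^{3} ≡ 13 (mod 24)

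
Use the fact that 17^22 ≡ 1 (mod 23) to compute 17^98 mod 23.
By Fermat: 17^{22} ≡ 1 (mod 23). 98 = 4×22 + 10. So 17^{98} ≡ 17^{10} ≡ 4 (mod 23)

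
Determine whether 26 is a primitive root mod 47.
ord_47(26) divides 46. For each prime q|46: 26^{23}≡46, 26^{2}≡18, none ≡ 1. So 26 has order 46 and is a primitive root mod 47.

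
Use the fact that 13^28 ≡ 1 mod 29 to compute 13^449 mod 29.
By Fermat: 13^{28} ≡ 1 mod 29. 449 ≡ 1 mod 28. So 13^{449} ≡ 13^{1} ≡ 13 mod 29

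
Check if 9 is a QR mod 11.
By Euler's criterion: 9^{5} ≡ 1 (mod 11). Since this equals 1, 9 is a QR.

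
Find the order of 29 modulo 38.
Powers of 29 mod 38: 29^1≡29, 29^2≡5, 29^3≡31, 29^4≡25, 29^5≡3, 29^6≡11, 29^7≡15, 29^8≡17, 29^9≡37, 29^10≡9, 29^11≡33, 29^12≡7, 29^13≡13, 29^14≡35, 29^15≡27, 29^16≡23, 29^17≡21, 29^18≡1. ord_38(29) = 18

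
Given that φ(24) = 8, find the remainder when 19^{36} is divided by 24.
By Euler: 19^{8} ≡ 1 (mod 24) since gcd(19, 24) = 1. 36 = 4×8 + 4. So 19^{36} ≡ 19^{4} ≡ 1 (mod 24)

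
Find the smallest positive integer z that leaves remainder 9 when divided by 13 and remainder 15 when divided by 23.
M = 13 × 23 = 299. M₁ = 23, y₁ ≡ 4 (mod 13). M₂ = 13, y₂ ≡ 16 (mod 23). z = 9×23×4 + 15×13×16 ≡ 61 (mod 299)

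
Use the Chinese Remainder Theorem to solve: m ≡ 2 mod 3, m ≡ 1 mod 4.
M = 3 × 4 = 12. M₁ = 4, y₁ ≡ 1 mod 3. M₂ = 3, y₂ ≡ 3 mod 4. m = 2×4×1 + 1×3×3 ≡ 5 mod 12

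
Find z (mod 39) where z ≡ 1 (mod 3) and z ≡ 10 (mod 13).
M = 3 × 13 = 39. M₁ = 13, y₁ ≡ 1 (mod 3). M₂ = 3, y₂ ≡ 9 (mod 13). z = 1×13×1 + 10×3×9 ≡ 10 (mod 39)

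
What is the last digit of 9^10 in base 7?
Using Fermat: 9^{6} ≡ 1 mod 7. 10 ≡ 4 mod 6. So 9^{10} ≡ 9^{4} ≡ 2 mod 7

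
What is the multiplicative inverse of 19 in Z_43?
Since 43 is prime, by Fermat 19^(-1) ≡ 19^{41} ≡ 34 (mod 43). Verify: 19 × 34 = 646 ≡ 1 (mod 43)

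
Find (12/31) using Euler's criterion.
(12/31) = 12^{15} mod 31 = -1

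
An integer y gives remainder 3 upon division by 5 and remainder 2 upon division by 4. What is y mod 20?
M = 5 × 4 = 20. M₁ = 4, y₁ ≡ 4 mod 5. M₂ = 5, y₂ ≡ 1 mod 4. y = 3×4×4 + 2×5×1 ≡ 18 mod 20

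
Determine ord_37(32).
Powers of 32 mod 37: 32^1≡32, 32^2≡25, 32^3≡23, 32^4≡33, 32^5≡20, 32^6≡11, 32^7≡19, 32^8≡16, 32^9≡31, 32^10≡30, 32^11≡35, 32^12≡10, 32^13≡24, 32^14≡28, 32^15≡8, 32^16≡34, 32^17≡15, 32^18≡36, 32^19≡5, 32^20≡12, 32^21≡14, 32^22≡4, 32^23≡17, 32^24≡26, 32^25≡18, 32^26≡21, 32^27≡6, 32^28≡7, 32^29≡2, 32^30≡27, 32^31≡13, 32^32≡9, 32^33≡29, 32^34≡3, 32^35≡22, 32^36≡1. So the order of 32 is 36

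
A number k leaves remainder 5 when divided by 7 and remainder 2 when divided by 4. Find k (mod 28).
M = 7 × 4 = 28. M₁ = 4, y₁ ≡ 2 (mod 7). M₂ = 7, y₂ ≡ 3 (mod 4). k = 5×4×2 + 2×7×3 ≡ 26 (mod 28)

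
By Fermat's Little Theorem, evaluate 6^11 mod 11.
By Fermat: 6^{10} ≡ 1 mod 11. So 6^{11} = 6^{10} · 6^{1} ≡ 6^{1} ≡ 6 mod 11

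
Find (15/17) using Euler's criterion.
(15/17) = 15^{8} mod 17 = 1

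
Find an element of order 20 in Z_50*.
3 has order 20 mod 50 since 3^{20} ≡ 1 mod 50 and no smaller power works.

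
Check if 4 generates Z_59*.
4^{29} ≡ 1 mod 59 and 29 < 58, so ord_59(4) = 29 ≠ 58 and 4 is not a primitive root.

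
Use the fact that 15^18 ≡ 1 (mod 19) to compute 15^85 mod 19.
By Fermat: 15^{18} ≡ 1 (mod 19). 85 = 4×18 + 13. So 15^{85} ≡ 15^{13} ≡ 10 (mod 19)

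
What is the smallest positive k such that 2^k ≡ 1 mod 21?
Powers of 2 mod 21: 2^1≡2, 2^2≡4, 2^3≡8, 2^4≡16, 2^5≡11, 2^6≡1. So the order of 2 is 6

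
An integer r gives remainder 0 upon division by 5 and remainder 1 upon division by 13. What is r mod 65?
M = 5 × 13 = 65. M₁ = 13, y₁ ≡ 2 mod 5. M₂ = 5, y₂ ≡ 8 mod 13. r = 0×13×2 + 1×5×8 ≡ 40 mod 65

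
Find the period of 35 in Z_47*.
Powers of 35 mod 47: 35^1≡35, 35^2≡3, 35^3≡11, 35^4≡9, 35^5≡33, 35^6≡27, 35^7≡5, 35^8≡34, 35^9≡15, 35^10≡8, 35^11≡45, 35^12≡24, 35^13≡41, 35^14≡25, 35^15≡29, 35^16≡28, 35^17≡40, 35^18≡37, 35^19≡26, 35^20≡17, 35^21≡31, 35^22≡4, 35^23≡46, 35^24≡12, 35^25≡44, 35^26≡36, 35^27≡38, 35^28≡14, 35^29≡20, 35^30≡42, 35^31≡13, 35^32≡32, 35^33≡39, 35^34≡2, 35^35≡23, 35^36≡6, 35^37≡22, 35^38≡18, 35^39≡19, 35^40≡7, 35^41≡10, 35^42≡21, 35^43≡30, 35^44≡16, 35^45≡43, 35^46≡1. ord_47(35) = 46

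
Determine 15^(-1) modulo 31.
Since 31 is prime, by Fermat 15^(-1) ≡ 15^{29} ≡ 29 mod 31. Verify: 15 × 29 = 435 ≡ 1 mod 31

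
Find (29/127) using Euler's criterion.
(29/127) = 29^{63} mod 127 = -1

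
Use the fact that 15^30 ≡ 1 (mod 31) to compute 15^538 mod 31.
By Fermat: 15^{30} ≡ 1 (mod 31). 538 ≡ 28 (mod 30). So 15^{538} ≡ 15^{28} ≡ 4 (mod 31)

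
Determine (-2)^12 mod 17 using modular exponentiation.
By repeated squaring (mod 17): (-2)^{1}≡15, (-2)^{2}≡4, (-2)^{4}≡16, (-2)^{8}≡1. Then (-2)^{12} = (-2)^{8+4} ≡ 1 × 16 ≡ 16 (mod 17)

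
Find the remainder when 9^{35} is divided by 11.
By Fermat: 9^{10} ≡ 1 (mod 11). 35 = 3×10 + 5. So 9^{35} ≡ 9^{5} ≡ 1 (mod 11)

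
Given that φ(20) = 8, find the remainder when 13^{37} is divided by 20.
By Euler: 13^{8} ≡ 1 mod 20 since gcd(13, 20) = 1. 37 = 4×8 + 5. So 13^{37} ≡ 13^{5} ≡ 13 mod 20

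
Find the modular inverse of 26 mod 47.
Since 47 is prime, by Fermat 26^(-1) ≡ 26^{45} ≡ 38 (mod 47). Verify: 26 × 38 = 988 ≡ 1 (mod 47)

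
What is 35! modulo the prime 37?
(36)! = (35)! × (36) ≡ -1 mod 37. So (35)! ≡ -1 × (36)^(-1) ≡ (-1)×(-1) = 1 mod 37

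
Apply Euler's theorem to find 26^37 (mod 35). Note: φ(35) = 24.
By Euler: 26^{24} ≡ 1 (mod 35) since gcd(26, 35) = 1. 37 = 1×24 + 13. So 26^{37} ≡ 26^{13} ≡ 26 (mod 35)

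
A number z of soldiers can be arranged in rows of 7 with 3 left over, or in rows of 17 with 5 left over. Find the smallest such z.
M = 7 × 17 = 119. M₁ = 17, y₁ ≡ 5 (mod 7). M₂ = 7, y₂ ≡ 5 (mod 17). z = 3×17×5 + 5×7×5 ≡ 73 (mod 119)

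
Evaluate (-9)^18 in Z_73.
By repeated squaring mod 73: (-9)^{1}≡64, (-9)^{2}≡8, (-9)^{4}≡64, (-9)^{8}≡8, (-9)^{16}≡64. Then (-9)^{18} = (-9)^{16+2} ≡ 64 × 8 ≡ 1 mod 73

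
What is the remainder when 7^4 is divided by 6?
7^{4} = 2401 ≡ 1 (mod 6)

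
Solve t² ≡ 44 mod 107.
The square roots of 44 mod 107 are 30 and 77. Verify: 30² = 900 ≡ 44 mod 107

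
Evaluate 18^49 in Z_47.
Using Fermat: 18^{46} ≡ 1 mod 47. 49 ≡ 3 mod 46. So 18^{49} ≡ 18^{3} ≡ 4 mod 47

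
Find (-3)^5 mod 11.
By repeated squaring mod 11: (-3)^{1}≡8, (-3)^{2}≡9, (-3)^{4}≡4. Then (-3)^{5} = (-3)^{4+1} ≡ 4 × 8 ≡ 10 mod 11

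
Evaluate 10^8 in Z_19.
By repeated squaring mod 19: 10^{1}≡10, 10^{2}≡5, 10^{4}≡6, 10^{8}≡17. So 10^{8} ≡ 17 mod 19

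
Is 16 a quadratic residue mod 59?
By Euler's criterion: 16^{29} ≡ 1 (mod 59). Since this equals 1, 16 is a QR.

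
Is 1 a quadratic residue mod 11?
By Euler's criterion: 1^{5} ≡ 1 mod 11. Since this equals 1, 1 is a QR.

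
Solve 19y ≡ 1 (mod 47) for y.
Since 47 is prime, by Fermat 19^(-1) ≡ 19^{45} ≡ 5 (mod 47). Verify: 19 × 5 = 95 ≡ 1 (mod 47)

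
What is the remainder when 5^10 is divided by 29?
By repeated squaring (mod 29): 5^{1}≡5, 5^{2}≡25, 5^{4}≡16, 5^{8}≡24. Then 5^{10} = 5^{8+2} ≡ 24 × 25 ≡ 20 (mod 29)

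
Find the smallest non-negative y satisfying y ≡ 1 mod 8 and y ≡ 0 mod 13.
M = 8 × 13 = 104. M₁ = 13, y₁ ≡ 5 mod 8. M₂ = 8, y₂ ≡ 5 mod 13. y = 1×13×5 + 0×8×5 ≡ 65 mod 104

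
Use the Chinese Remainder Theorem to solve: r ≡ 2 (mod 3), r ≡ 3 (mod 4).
M = 3 × 4 = 12. M₁ = 4, y₁ ≡ 1 (mod 3). M₂ = 3, y₂ ≡ 3 (mod 4). r = 2×4×1 + 3×3×3 ≡ 11 (mod 12)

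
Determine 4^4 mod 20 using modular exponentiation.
4^{4} = 256 ≡ 16 mod 20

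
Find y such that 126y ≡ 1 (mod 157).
Since 157 is prime, by Fermat 126^(-1) ≡ 126^{155} ≡ 81 (mod 157). Verify: 126 × 81 = 10206 ≡ 1 (mod 157)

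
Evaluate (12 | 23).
(12/23) = 12^{11} mod 23 = 1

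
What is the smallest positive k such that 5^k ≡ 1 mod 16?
Powers of 5 mod 16: 5^1≡5, 5^2≡9, 5^3≡13, 5^4≡1. So the order of 5 is 4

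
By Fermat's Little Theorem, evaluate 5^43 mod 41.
By Fermat: 5^{40} ≡ 1 (mod 41). So 5^{43} = 5^{40} · 5^{3} ≡ 5^{3} ≡ 2 (mod 41)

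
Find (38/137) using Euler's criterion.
(38/137) = 38^{68} mod 137 = 1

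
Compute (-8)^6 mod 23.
By repeated squaring (mod 23): (-8)^{1}≡15, (-8)^{2}≡18, (-8)^{4}≡2. Then (-8)^{6} = (-8)^{4+2} ≡ 2 × 18 ≡ 13 (mod 23)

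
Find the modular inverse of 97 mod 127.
Since 127 is prime, by Fermat 97^(-1) ≡ 97^{125} ≡ 55 (mod 127). Verify: 97 × 55 = 5335 ≡ 1 (mod 127)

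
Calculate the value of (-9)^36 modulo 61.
By repeated squaring (mod 61): (-9)^{1}≡52, (-9)^{2}≡20, (-9)^{4}≡34, (-9)^{8}≡58, (-9)^{16}≡9, (-9)^{32}≡20. Then (-9)^{36} = (-9)^{32+4} ≡ 20 × 34 ≡ 9 (mod 61)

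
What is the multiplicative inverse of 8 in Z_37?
Since 37 is prime, by Fermat 8^(-1) ≡ 8^{35} ≡ 14 mod 37. Verify: 8 × 14 = 112 ≡ 1 mod 37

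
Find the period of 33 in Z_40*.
Powers of 33 mod 40: 33^1≡33, 33^2≡9, 33^3≡17, 33^4≡1. So the order of 33 is 4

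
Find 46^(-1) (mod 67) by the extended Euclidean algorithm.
Extended GCD: 46(-16) + 67(11) = 1. So 46^(-1) ≡ -16 ≡ 51 (mod 67). Verify: 46 × 51 = 2346 ≡ 1 (mod 67)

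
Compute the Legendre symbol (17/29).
(17/29) = 17^{14} mod 29 = -1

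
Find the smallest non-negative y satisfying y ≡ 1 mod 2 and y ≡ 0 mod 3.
M = 2 × 3 = 6. M₁ = 3, y₁ ≡ 1 mod 2. M₂ = 2, y₂ ≡ 2 mod 3. y = 1×3×1 + 0×2×2 ≡ 3 mod 6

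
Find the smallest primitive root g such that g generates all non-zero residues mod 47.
g = 5. For each prime q|46: 5^{23}≡46, 5^{2}≡25, none ≡ 1, so ord_47(5) = 46 and 5 is a primitive root.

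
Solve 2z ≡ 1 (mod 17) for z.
Since 17 is prime, by Fermat 2^(-1) ≡ 2^{15} ≡ 9 (mod 17). Verify: 2 × 9 = 18 ≡ 1 (mod 17)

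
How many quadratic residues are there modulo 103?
The squaring map on Z_103* is 2-to-1, so there are (102)/2 = 51 QRs.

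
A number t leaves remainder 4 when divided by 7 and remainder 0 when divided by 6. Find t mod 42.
M = 7 × 6 = 42. M₁ = 6, y₁ ≡ 6 mod 7. M₂ = 7, y₂ ≡ 1 mod 6. t = 4×6×6 + 0×7×1 ≡ 18 mod 42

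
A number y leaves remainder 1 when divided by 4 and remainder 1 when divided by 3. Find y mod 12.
M = 4 × 3 = 12. M₁ = 3, y₁ ≡ 3 mod 4. M₂ = 4, y₂ ≡ 1 mod 3. y = 1×3×3 + 1×4×1 ≡ 1 mod 12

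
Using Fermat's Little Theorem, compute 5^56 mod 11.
By Fermat: 5^{10} ≡ 1 (mod 11). 56 = 5×10 + 6. So 5^{56} ≡ 5^{6} ≡ 5 (mod 11)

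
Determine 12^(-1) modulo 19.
Since 19 is prime, by Fermat 12^(-1) ≡ 12^{17} ≡ 8 (mod 19). Verify: 12 × 8 = 96 ≡ 1 (mod 19)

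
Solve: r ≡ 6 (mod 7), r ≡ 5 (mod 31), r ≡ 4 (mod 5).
M = 7 × 31 × 5 = 1085. M₁ = 155, y₁ ≡ 1 (mod 7). M₂ = 35, y₂ ≡ 8 (mod 31). M₃ = 217, y₃ ≡ 3 (mod 5). r = 6×155×1 + 5×35×8 + 4×217×3 ≡ 594 (mod 1085)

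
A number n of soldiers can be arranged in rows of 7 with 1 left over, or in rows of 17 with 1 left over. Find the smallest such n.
M = 7 × 17 = 119. M₁ = 17, y₁ ≡ 5 (mod 7). M₂ = 7, y₂ ≡ 5 (mod 17). n = 1×17×5 + 1×7×5 ≡ 1 (mod 119)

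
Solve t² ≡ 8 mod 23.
The square roots of 8 mod 23 are 13 and 10. Verify: 13² = 169 ≡ 8 mod 23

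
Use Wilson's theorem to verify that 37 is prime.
(36)! mod 37 = 36. Since this equals -1 (mod 37), Wilson confirms 37 is prime.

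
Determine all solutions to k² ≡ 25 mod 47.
The square roots of 25 mod 47 are 42 and 5. Verify: 42² = 1764 ≡ 25 mod 47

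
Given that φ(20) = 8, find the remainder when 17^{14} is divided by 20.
By Euler: 17^{8} ≡ 1 mod 20 since gcd(17, 20) = 1. 14 = 1×8 + 6. So 17^{14} ≡ 17^{6} ≡ 9 mod 20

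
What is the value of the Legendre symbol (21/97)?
(21/97) = 21^{48} mod 97 = -1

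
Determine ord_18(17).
Powers of 17 mod 18: 17^1≡17, 17^2≡1. Order = 2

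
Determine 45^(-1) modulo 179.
Since 179 is prime, by Fermat 45^(-1) ≡ 45^{177} ≡ 4 (mod 179). Verify: 45 × 4 = 180 ≡ 1 (mod 179)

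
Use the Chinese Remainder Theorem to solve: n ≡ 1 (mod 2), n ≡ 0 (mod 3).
M = 2 × 3 = 6. M₁ = 3, y₁ ≡ 1 (mod 2). M₂ = 2, y₂ ≡ 2 (mod 3). n = 1×3×1 + 0×2×2 ≡ 3 (mod 6)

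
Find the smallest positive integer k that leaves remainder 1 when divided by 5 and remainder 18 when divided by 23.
M = 5 × 23 = 115. M₁ = 23, y₁ ≡ 2 (mod 5). M₂ = 5, y₂ ≡ 14 (mod 23). k = 1×23×2 + 18×5×14 ≡ 41 (mod 115)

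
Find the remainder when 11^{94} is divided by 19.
By Fermat: 11^{18} ≡ 1 mod 19. 94 = 5×18 + 4. So 11^{94} ≡ 11^{4} ≡ 11 mod 19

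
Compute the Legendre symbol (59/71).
(59/71) = 59^{35} mod 71 = -1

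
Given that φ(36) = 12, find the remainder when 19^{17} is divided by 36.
By Euler: 19^{12} ≡ 1 mod 36 since gcd(19, 36) = 1. 17 = 1×12 + 5. So 19^{17} ≡ 19^{5} ≡ 19 mod 36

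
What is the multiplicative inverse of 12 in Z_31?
Since 31 is prime, by Fermat 12^(-1) ≡ 12^{29} ≡ 13 (mod 31). Verify: 12 × 13 = 156 ≡ 1 (mod 31)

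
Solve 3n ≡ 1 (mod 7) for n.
Since 7 is prime, by Fermat 3^(-1) ≡ 3^{5} ≡ 5 (mod 7). Verify: 3 × 5 = 15 ≡ 1 (mod 7)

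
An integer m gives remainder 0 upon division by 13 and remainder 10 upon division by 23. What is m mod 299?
M = 13 × 23 = 299. M₁ = 23, y₁ ≡ 4 mod 13. M₂ = 13, y₂ ≡ 16 mod 23. m = 0×23×4 + 10×13×16 ≡ 286 mod 299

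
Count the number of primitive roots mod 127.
A prime p has φ(p-1) primitive roots; here φ(126) = 36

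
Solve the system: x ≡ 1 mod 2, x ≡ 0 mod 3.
M = 2 × 3 = 6. M₁ = 3, y₁ ≡ 1 mod 2. M₂ = 2, y₂ ≡ 2 mod 3. x = 1×3×1 + 0×2×2 ≡ 3 mod 6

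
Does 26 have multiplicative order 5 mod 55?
Powers of 26 mod 55: 26^1≡26, 26^2≡16, 26^3≡31, 26^4≡36, 26^5≡1. First k with 26^k≡1 is k=5. Yes, ord_55(26) = 5.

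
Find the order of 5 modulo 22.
Powers of 5 mod 22: 5^1≡5, 5^2≡3, 5^3≡15, 5^4≡9, 5^5≡1. Order = 5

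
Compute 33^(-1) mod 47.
Since 47 is prime, by Fermat 33^(-1) ≡ 33^{45} ≡ 10 mod 47. Verify: 33 × 10 = 330 ≡ 1 mod 47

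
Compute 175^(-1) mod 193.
Since 193 is prime, by Fermat 175^(-1) ≡ 175^{191} ≡ 75 mod 193. Verify: 175 × 75 = 13125 ≡ 1 mod 193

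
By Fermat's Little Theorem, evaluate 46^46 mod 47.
By Fermat's Little Theorem, 46^{46} ≡ 1 mod 47 since 47 is prime and gcd(46, 47) = 1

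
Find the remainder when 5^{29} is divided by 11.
By Fermat: 5^{10} ≡ 1 mod 11. 29 = 2×10 + 9. So 5^{29} ≡ 5^{9} ≡ 9 mod 11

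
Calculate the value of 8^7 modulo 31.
By repeated squaring mod 31: 8^{1}≡8, 8^{2}≡2, 8^{4}≡4. Then 8^{7} = 8^{4+2+1} ≡ 4 × 2 × 8 ≡ 2 mod 31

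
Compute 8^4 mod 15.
8^{4} = 4096 ≡ 1 (mod 15)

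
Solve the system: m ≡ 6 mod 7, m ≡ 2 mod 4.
M = 7 × 4 = 28. M₁ = 4, y₁ ≡ 2 mod 7. M₂ = 7, y₂ ≡ 3 mod 4. m = 6×4×2 + 2×7×3 ≡ 6 mod 28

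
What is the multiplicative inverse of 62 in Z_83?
Since 83 is prime, by Fermat 62^(-1) ≡ 62^{81} ≡ 79 mod 83. Verify: 62 × 79 = 4898 ≡ 1 mod 83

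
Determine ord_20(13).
Powers of 13 mod 20: 13^1≡13, 13^2≡9, 13^3≡17, 13^4≡1. ord_20(13) = 4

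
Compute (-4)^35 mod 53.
By repeated squaring (mod 53): (-4)^{1}≡49, (-4)^{2}≡16, (-4)^{4}≡44, (-4)^{8}≡28, (-4)^{16}≡42, (-4)^{32}≡15. Then (-4)^{35} = (-4)^{32+2+1} ≡ 15 × 16 × 49 ≡ 47 (mod 53)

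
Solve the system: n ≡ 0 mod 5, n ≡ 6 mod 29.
M = 5 × 29 = 145. M₁ = 29, y₁ ≡ 4 mod 5. M₂ = 5, y₂ ≡ 6 mod 29. n = 0×29×4 + 6×5×6 ≡ 35 mod 145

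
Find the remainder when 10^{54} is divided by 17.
By Fermat: 10^{16} ≡ 1 mod 17. 54 = 3×16 + 6. So 10^{54} ≡ 10^{6} ≡ 9 mod 17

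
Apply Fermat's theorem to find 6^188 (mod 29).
By Fermat: 6^{28} ≡ 1 (mod 29). 188 ≡ 20 (mod 28). So 6^{188} ≡ 6^{20} ≡ 24 (mod 29)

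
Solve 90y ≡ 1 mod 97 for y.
Since 97 is prime, by Fermat 90^(-1) ≡ 90^{95} ≡ 83 mod 97. Verify: 90 × 83 = 7470 ≡ 1 mod 97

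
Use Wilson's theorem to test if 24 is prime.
(23)! mod 24 = 0. Since 0 ≢ -1 mod 24, 24 is not prime.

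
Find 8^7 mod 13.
By repeated squaring mod 13: 8^{1}≡8, 8^{2}≡12, 8^{4}≡1. Then 8^{7} = 8^{4+2+1} ≡ 1 × 12 × 8 ≡ 5 mod 13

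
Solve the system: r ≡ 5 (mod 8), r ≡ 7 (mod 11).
M = 8 × 11 = 88. M₁ = 11, y₁ ≡ 3 (mod 8). M₂ = 8, y₂ ≡ 7 (mod 11). r = 5×11×3 + 7×8×7 ≡ 29 (mod 88)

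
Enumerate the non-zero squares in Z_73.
Quadratic residues modulo 73: {1, 2, 3, 4, 6, 8, 9, 12, 16, 18, 19, 23, 24, 25, 27, 32, 35, 36, 37, 38, 41, 46, 48, 49, 50, 54, 55, 57, 61, 64, 65, 67, 69, 70, 71, 72}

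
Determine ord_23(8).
Powers of 8 mod 23: 8^1≡8, 8^2≡18, 8^3≡6, 8^4≡2, 8^5≡16, 8^6≡13, 8^7≡12, 8^8≡4, 8^9≡9, 8^10≡3, 8^11≡1. Order = 11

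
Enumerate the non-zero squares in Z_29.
Squares in Z_29*: {1, 4, 5, 6, 7, 9, 13, 16, 20, 22, 23, 24, 25, 28}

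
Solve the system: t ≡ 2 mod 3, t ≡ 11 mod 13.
M = 3 × 13 = 39. M₁ = 13, y₁ ≡ 1 mod 3. M₂ = 3, y₂ ≡ 9 mod 13. t = 2×13×1 + 11×3×9 ≡ 11 mod 39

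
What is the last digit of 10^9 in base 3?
Using Fermat: 10^{2} ≡ 1 (mod 3). 9 ≡ 1 (mod 2). So 10^{9} ≡ 10^{1} ≡ 1 (mod 3)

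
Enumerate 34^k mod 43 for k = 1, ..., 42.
34^1, 34^2, ..., 34^{42} mod 43: [34, 38, 2, 25, 33, 4, 7, 23, 8, 14, 3, 16, 28, 6, 32, 13, 12, 21, 26, 24, 42, 9, 5, 41, 18, 10, 39, 36, 20, 35, 29, 40, 27, 15, 37, 11, 30, 31, 22, 17, 19, 1]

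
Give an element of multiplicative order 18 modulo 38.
3 has order 18 mod 38 since 3^{18} ≡ 1 mod 38 and no smaller power works.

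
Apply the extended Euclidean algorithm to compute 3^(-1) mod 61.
Extended GCD: 3(-20) + 61(1) = 1. So 3^(-1) ≡ -20 ≡ 41 (mod 61). Verify: 3 × 41 = 123 ≡ 1 (mod 61)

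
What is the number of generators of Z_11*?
Number of primitive roots mod 11 = φ(p-1) = φ(10) = 4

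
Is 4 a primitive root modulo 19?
4^{9} ≡ 1 mod 19 and 9 < 18, so ord_19(4) = 9 ≠ 18 and 4 is not a primitive root.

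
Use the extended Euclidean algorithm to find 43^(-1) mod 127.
Extended GCD: 43(-62) + 127(21) = 1. So 43^(-1) ≡ -62 ≡ 65 (mod 127). Verify: 43 × 65 = 2795 ≡ 1 (mod 127)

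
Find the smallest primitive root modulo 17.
g = 3. Powers: [3, 9, 10, 13, 5, 15, 11, 16, 14, 8, ...] generates all 16 non-zero residues.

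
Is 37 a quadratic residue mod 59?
By Euler's criterion: 37^{29} ≡ 58 mod 59. Since this equals -1 (≡ 58), 37 is not a QR.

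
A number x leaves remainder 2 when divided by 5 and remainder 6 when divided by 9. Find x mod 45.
M = 5 × 9 = 45. M₁ = 9, y₁ ≡ 4 mod 5. M₂ = 5, y₂ ≡ 2 mod 9. x = 2×9×4 + 6×5×2 ≡ 42 mod 45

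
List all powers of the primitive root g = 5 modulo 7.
5^1, 5^2, ..., 5^{6} mod 7: [5, 4, 6, 2, 3, 1]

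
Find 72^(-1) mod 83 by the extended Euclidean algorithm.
Extended GCD: 72(15) + 83(-13) = 1. So 72^(-1) ≡ 15 mod 83. Verify: 72 × 15 = 1080 ≡ 1 mod 83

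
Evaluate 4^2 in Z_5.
4^{2} = 16 ≡ 1 mod 5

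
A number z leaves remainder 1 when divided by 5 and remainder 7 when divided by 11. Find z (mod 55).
M = 5 × 11 = 55. M₁ = 11, y₁ ≡ 1 (mod 5). M₂ = 5, y₂ ≡ 9 (mod 11). z = 1×11×1 + 7×5×9 ≡ 51 (mod 55)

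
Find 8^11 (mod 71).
By repeated squaring (mod 71): 8^{1}≡8, 8^{2}≡64, 8^{4}≡49, 8^{8}≡58. Then 8^{11} = 8^{8+2+1} ≡ 58 × 64 × 8 ≡ 18 (mod 71)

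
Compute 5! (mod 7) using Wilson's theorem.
(6)! = (5)! × (6) ≡ -1 (mod 7). So (5)! ≡ -1 × (6)^(-1) ≡ (-1)×(-1) = 1 (mod 7)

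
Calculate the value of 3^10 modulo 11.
Using Fermat: 3^{10} ≡ 1 mod 11. 10 ≡ 0 mod 10. So 3^{10} ≡ 3^{0} ≡ 1 mod 11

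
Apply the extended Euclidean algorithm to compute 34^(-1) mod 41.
Extended GCD: 34(-6) + 41(5) = 1. So 34^(-1) ≡ -6 ≡ 35 (mod 41). Verify: 34 × 35 = 1190 ≡ 1 (mod 41)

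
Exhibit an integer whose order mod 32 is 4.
25 has order 4 mod 32 since 25^{4} ≡ 1 (mod 32) and no smaller power works.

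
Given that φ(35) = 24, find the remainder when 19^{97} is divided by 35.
By Euler: 19^{24} ≡ 1 (mod 35) since gcd(19, 35) = 1. 97 = 4×24 + 1. So 19^{97} ≡ 19^{1} ≡ 19 (mod 35)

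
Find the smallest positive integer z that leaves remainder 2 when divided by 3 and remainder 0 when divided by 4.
M = 3 × 4 = 12. M₁ = 4, y₁ ≡ 1 (mod 3). M₂ = 3, y₂ ≡ 3 (mod 4). z = 2×4×1 + 0×3×3 ≡ 8 (mod 12)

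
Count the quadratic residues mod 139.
For prime 139, there are (p-1)/2 = (139-1)/2 = 69 quadratic residues (excluding 0).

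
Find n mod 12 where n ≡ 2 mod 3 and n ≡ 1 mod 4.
M = 3 × 4 = 12. M₁ = 4, y₁ ≡ 1 mod 3. M₂ = 3, y₂ ≡ 3 mod 4. n = 2×4×1 + 1×3×3 ≡ 5 mod 12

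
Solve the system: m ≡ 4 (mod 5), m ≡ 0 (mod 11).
M = 5 × 11 = 55. M₁ = 11, y₁ ≡ 1 (mod 5). M₂ = 5, y₂ ≡ 9 (mod 11). m = 4×11×1 + 0×5×9 ≡ 44 (mod 55)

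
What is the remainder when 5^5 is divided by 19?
By repeated squaring (mod 19): 5^{1}≡5, 5^{2}≡6, 5^{4}≡17. Then 5^{5} = 5^{4+1} ≡ 17 × 5 ≡ 9 (mod 19)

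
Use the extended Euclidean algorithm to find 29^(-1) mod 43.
Extended GCD: 29(3) + 43(-2) = 1. So 29^(-1) ≡ 3 (mod 43). Verify: 29 × 3 = 87 ≡ 1 (mod 43)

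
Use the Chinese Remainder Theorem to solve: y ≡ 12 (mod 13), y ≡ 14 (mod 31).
M = 13 × 31 = 403. M₁ = 31, y₁ ≡ 8 (mod 13). M₂ = 13, y₂ ≡ 12 (mod 31). y = 12×31×8 + 14×13×12 ≡ 324 (mod 403)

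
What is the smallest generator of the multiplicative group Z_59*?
g = 2. For each prime q|58: 2^{29}≡58, 2^{2}≡4, none ≡ 1, so ord_59(2) = 58 and 2 is a primitive root.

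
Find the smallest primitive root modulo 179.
g = 2. Powers: [2, 4, 8, 16, 32, 64, ...] generates all 178 non-zero residues.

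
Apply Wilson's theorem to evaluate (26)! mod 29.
(28)! = (26)! × (27) × (28) ≡ -1 mod 29. So (26)! ≡ -1 × [(28)(27)]^(-1) ≡ 14 mod 29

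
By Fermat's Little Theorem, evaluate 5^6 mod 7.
By Fermat's Little Theorem, 5^{6} ≡ 1 (mod 7) since 7 is prime and gcd(5, 7) = 1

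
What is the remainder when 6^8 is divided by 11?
By repeated squaring (mod 11): 6^{1}≡6, 6^{2}≡3, 6^{4}≡9, 6^{8}≡4. So 6^{8} ≡ 4 (mod 11)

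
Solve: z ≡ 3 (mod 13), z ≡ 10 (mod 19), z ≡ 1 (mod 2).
M = 13 × 19 × 2 = 494. M₁ = 38, y₁ ≡ 12 (mod 13). M₂ = 26, y₂ ≡ 11 (mod 19). M₃ = 247, y₃ ≡ 1 (mod 2). z = 3×38×12 + 10×26×11 + 1×247×1 ≡ 29 (mod 494)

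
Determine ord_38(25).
Powers of 25 mod 38: 25^1≡25, 25^2≡17, 25^3≡7, 25^4≡23, 25^5≡5, 25^6≡11, 25^7≡9, 25^8≡35, 25^9≡1. Order = 9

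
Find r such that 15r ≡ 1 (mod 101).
Since 101 is prime, by Fermat 15^(-1) ≡ 15^{99} ≡ 27 (mod 101). Verify: 15 × 27 = 405 ≡ 1 (mod 101)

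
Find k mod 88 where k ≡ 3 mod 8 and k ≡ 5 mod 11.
M = 8 × 11 = 88. M₁ = 11, y₁ ≡ 3 mod 8. M₂ = 8, y₂ ≡ 7 mod 11. k = 3×11×3 + 5×8×7 ≡ 27 mod 88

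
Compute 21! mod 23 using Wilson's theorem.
(22)! = (21)! × (22) ≡ -1 mod 23. So (21)! ≡ -1 × (22)^(-1) ≡ (-1)×(-1) = 1 mod 23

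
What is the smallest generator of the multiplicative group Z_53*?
g = 2. Powers: [2, 4, 8, 16, 32, 11, ...] generates all 52 non-zero residues.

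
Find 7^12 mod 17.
By repeated squaring mod 17: 7^{1}≡7, 7^{2}≡15, 7^{4}≡4, 7^{8}≡16. Then 7^{12} = 7^{8+4} ≡ 16 × 4 ≡ 13 mod 17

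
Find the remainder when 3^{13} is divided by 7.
By Fermat: 3^{6} ≡ 1 (mod 7). 13 = 2×6 + 1. So 3^{13} ≡ 3^{1} ≡ 3 (mod 7)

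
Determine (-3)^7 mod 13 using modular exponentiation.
By repeated squaring (mod 13): (-3)^{1}≡10, (-3)^{2}≡9, (-3)^{4}≡3. Then (-3)^{7} = (-3)^{4+2+1} ≡ 3 × 9 × 10 ≡ 10 (mod 13)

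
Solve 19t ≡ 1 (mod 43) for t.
Since 43 is prime, by Fermat 19^(-1) ≡ 19^{41} ≡ 34 (mod 43). Verify: 19 × 34 = 646 ≡ 1 (mod 43)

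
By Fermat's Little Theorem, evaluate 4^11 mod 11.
By Fermat: 4^{10} ≡ 1 mod 11. So 4^{11} = 4^{10} · 4^{1} ≡ 4^{1} ≡ 4 mod 11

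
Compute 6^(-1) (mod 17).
Since 17 is prime, by Fermat 6^(-1) ≡ 6^{15} ≡ 3 (mod 17). Verify: 6 × 3 = 18 ≡ 1 (mod 17)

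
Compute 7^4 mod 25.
7^{4} = 2401 ≡ 1 mod 25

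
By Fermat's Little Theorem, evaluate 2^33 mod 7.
By Fermat: 2^{6} ≡ 1 mod 7. 33 = 5×6 + 3. So 2^{33} ≡ 2^{3} ≡ 1 mod 7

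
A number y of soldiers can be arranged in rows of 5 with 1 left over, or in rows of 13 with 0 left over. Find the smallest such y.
M = 5 × 13 = 65. M₁ = 13, y₁ ≡ 2 (mod 5). M₂ = 5, y₂ ≡ 8 (mod 13). y = 1×13×2 + 0×5×8 ≡ 26 (mod 65)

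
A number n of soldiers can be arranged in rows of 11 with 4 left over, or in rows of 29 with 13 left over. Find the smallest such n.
M = 11 × 29 = 319. M₁ = 29, y₁ ≡ 8 mod 11. M₂ = 11, y₂ ≡ 8 mod 29. n = 4×29×8 + 13×11×8 ≡ 158 mod 319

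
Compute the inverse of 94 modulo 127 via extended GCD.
Extended GCD: 94(50) + 127(-37) = 1. So 94^(-1) ≡ 50 mod 127. Verify: 94 × 50 = 4700 ≡ 1 mod 127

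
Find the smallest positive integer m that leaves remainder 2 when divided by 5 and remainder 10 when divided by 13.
M = 5 × 13 = 65. M₁ = 13, y₁ ≡ 2 (mod 5). M₂ = 5, y₂ ≡ 8 (mod 13). m = 2×13×2 + 10×5×8 ≡ 62 (mod 65)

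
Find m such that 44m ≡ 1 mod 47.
Since 47 is prime, by Fermat 44^(-1) ≡ 44^{45} ≡ 31 mod 47. Verify: 44 × 31 = 1364 ≡ 1 mod 47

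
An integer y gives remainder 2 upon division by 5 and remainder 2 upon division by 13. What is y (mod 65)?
M = 5 × 13 = 65. M₁ = 13, y₁ ≡ 2 (mod 5). M₂ = 5, y₂ ≡ 8 (mod 13). y = 2×13×2 + 2×5×8 ≡ 2 (mod 65)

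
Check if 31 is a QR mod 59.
By Euler's criterion: 31^{29} ≡ 58 (mod 59). Since this equals -1 (≡ 58), 31 is not a QR.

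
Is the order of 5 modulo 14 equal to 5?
Powers of 5 mod 14: 5^1≡5, 5^2≡11, 5^3≡13, 5^4≡9, 5^5≡3, 5^6≡1. 5^5≡3≢1, so ord ≠ 5. No, the actual order is 6.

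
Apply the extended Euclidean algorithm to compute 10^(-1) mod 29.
Extended GCD: 10(3) + 29(-1) = 1. So 10^(-1) ≡ 3 (mod 29). Verify: 10 × 3 = 30 ≡ 1 (mod 29)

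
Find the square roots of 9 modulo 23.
The square roots of 9 mod 23 are 3 and 20. Verify: 3² = 9 ≡ 9 (mod 23)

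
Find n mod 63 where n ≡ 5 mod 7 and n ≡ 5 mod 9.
M = 7 × 9 = 63. M₁ = 9, y₁ ≡ 4 mod 7. M₂ = 7, y₂ ≡ 4 mod 9. n = 5×9×4 + 5×7×4 ≡ 5 mod 63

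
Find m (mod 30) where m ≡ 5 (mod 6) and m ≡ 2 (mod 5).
M = 6 × 5 = 30. M₁ = 5, y₁ ≡ 5 (mod 6). M₂ = 6, y₂ ≡ 1 (mod 5). m = 5×5×5 + 2×6×1 ≡ 17 (mod 30)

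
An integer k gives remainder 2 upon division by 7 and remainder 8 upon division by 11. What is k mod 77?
M = 7 × 11 = 77. M₁ = 11, y₁ ≡ 2 mod 7. M₂ = 7, y₂ ≡ 8 mod 11. k = 2×11×2 + 8×7×8 ≡ 30 mod 77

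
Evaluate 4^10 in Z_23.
By repeated squaring mod 23: 4^{1}≡4, 4^{2}≡16, 4^{4}≡3, 4^{8}≡9. Then 4^{10} = 4^{8+2} ≡ 9 × 16 ≡ 6 mod 23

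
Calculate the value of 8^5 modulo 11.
By repeated squaring (mod 11): 8^{1}≡8, 8^{2}≡9, 8^{4}≡4. Then 8^{5} = 8^{4+1} ≡ 4 × 8 ≡ 10 (mod 11)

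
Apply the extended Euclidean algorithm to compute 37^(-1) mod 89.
Extended GCD: 37(-12) + 89(5) = 1. So 37^(-1) ≡ -12 ≡ 77 mod 89. Verify: 37 × 77 = 2849 ≡ 1 mod 89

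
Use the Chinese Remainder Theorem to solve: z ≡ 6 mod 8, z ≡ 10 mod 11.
M = 8 × 11 = 88. M₁ = 11, y₁ ≡ 3 mod 8. M₂ = 8, y₂ ≡ 7 mod 11. z = 6×11×3 + 10×8×7 ≡ 54 mod 88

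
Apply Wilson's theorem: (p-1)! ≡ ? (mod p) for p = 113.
By Wilson's theorem, (112)! ≡ -1 ≡ 112 mod 113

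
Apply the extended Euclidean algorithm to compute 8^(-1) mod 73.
Extended GCD: 8(-9) + 73(1) = 1. So 8^(-1) ≡ -9 ≡ 64 (mod 73). Verify: 8 × 64 = 512 ≡ 1 (mod 73)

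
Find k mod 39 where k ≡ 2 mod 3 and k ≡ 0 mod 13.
M = 3 × 13 = 39. M₁ = 13, y₁ ≡ 1 mod 3. M₂ = 3, y₂ ≡ 9 mod 13. k = 2×13×1 + 0×3×9 ≡ 26 mod 39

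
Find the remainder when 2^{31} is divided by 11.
By Fermat: 2^{10} ≡ 1 mod 11. 31 = 3×10 + 1. So 2^{31} ≡ 2^{1} ≡ 2 mod 11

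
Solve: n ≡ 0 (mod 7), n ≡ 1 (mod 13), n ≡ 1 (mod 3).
M = 7 × 13 × 3 = 273. M₁ = 39, y₁ ≡ 2 (mod 7). M₂ = 21, y₂ ≡ 5 (mod 13). M₃ = 91, y₃ ≡ 1 (mod 3). n = 0×39×2 + 1×21×5 + 1×91×1 ≡ 196 (mod 273)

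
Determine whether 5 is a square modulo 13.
By Euler's criterion: 5^{6} ≡ 12 (mod 13). Since this equals -1 (≡ 12), 5 is not a QR.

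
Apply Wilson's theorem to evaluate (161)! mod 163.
(162)! = (161)! × (162) ≡ -1 mod 163. So (161)! ≡ -1 × (162)^(-1) ≡ (-1)×(-1) = 1 mod 163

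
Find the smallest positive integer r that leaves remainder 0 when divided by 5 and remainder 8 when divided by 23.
M = 5 × 23 = 115. M₁ = 23, y₁ ≡ 2 mod 5. M₂ = 5, y₂ ≡ 14 mod 23. r = 0×23×2 + 8×5×14 ≡ 100 mod 115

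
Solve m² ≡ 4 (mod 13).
The square roots of 4 mod 13 are 11 and 2. Verify: 11² = 121 ≡ 4 (mod 13)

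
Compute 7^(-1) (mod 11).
Since 11 is prime, by Fermat 7^(-1) ≡ 7^{9} ≡ 8 (mod 11). Verify: 7 × 8 = 56 ≡ 1 (mod 11)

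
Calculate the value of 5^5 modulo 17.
By repeated squaring mod 17: 5^{1}≡5, 5^{2}≡8, 5^{4}≡13. Then 5^{5} = 5^{4+1} ≡ 13 × 5 ≡ 14 mod 17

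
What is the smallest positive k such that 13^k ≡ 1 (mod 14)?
Powers of 13 mod 14: 13^1≡13, 13^2≡1. Order = 2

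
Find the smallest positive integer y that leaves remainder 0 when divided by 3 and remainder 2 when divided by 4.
M = 3 × 4 = 12. M₁ = 4, y₁ ≡ 1 mod 3. M₂ = 3, y₂ ≡ 3 mod 4. y = 0×4×1 + 2×3×3 ≡ 6 mod 12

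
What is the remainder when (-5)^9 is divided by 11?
By repeated squaring (mod 11): (-5)^{1}≡6, (-5)^{2}≡3, (-5)^{4}≡9, (-5)^{8}≡4. Then (-5)^{9} = (-5)^{8+1} ≡ 4 × 6 ≡ 2 (mod 11)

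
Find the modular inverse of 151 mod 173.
Since 173 is prime, by Fermat 151^(-1) ≡ 151^{171} ≡ 55 (mod 173). Verify: 151 × 55 = 8305 ≡ 1 (mod 173)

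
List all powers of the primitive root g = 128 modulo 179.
128^1, 128^2, ..., 128^{178} mod 179: [128, 95, 167, 75, 113, 144, 174, 76, 62, 60, 162, 151, 175, 25, 157, 48, 58, 85, 140, 20, 54, 110, 118, 68, 112, 16, 79, 88, 166, 126, 18, 156, 99, 142, 97, 65, 86, 89, 115, 42, 6, 52, 33, 107, 92, 141, 148, 149, 98, 14, 2, 77, 11, 155, 150, 47, 109, 169, 152, 124, 120, 145, 123, 171, 50, 135, 96, 116, 170, 101, 40, 108, 41, 57, 136, 45, 32, 158, 176, 153, 73, 36, 133, 19, 105, 15, 130, 172, 178, 51, 84, 12, 104, 66, 35, 5, 103, 117, 119, 17, 28, 4, 154, 22, 131, 121, 94, 39, 159, 125, 69, 61, 111, 67, 163, 100, 91, 13, 53, 161, 23, 80, 37, 82, 114, 93, 90, 64, 137, 173, 127, 146, 72, 87, 38, 31, 30, 81, 165, 177, 102, 168, 24, 29, 132, 70, 10, 27, 55, 59, 34, 56, 8, 129, 44, 83, 63, 9, 78, 139, 71, 138, 122, 43, 134, 147, 21, 3, 26, 106, 143, 46, 160, 74, 164, 49, 7, 1]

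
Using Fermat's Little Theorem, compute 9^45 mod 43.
By Fermat: 9^{42} ≡ 1 (mod 43). So 9^{45} = 9^{42} · 9^{3} ≡ 9^{3} ≡ 41 (mod 43)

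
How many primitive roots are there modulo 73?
There are φ(73-1) = φ(72) = 24 primitive roots modulo 73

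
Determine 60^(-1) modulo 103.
Since 103 is prime, by Fermat 60^(-1) ≡ 60^{101} ≡ 91 (mod 103). Verify: 60 × 91 = 5460 ≡ 1 (mod 103)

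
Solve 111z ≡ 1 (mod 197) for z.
Since 197 is prime, by Fermat 111^(-1) ≡ 111^{195} ≡ 71 (mod 197). Verify: 111 × 71 = 7881 ≡ 1 (mod 197)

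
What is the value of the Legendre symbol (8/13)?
(8/13) = 8^{6} mod 13 = -1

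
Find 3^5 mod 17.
By repeated squaring mod 17: 3^{1}≡3, 3^{2}≡9, 3^{4}≡13. Then 3^{5} = 3^{4+1} ≡ 13 × 3 ≡ 5 mod 17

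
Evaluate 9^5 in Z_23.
By repeated squaring (mod 23): 9^{1}≡9, 9^{2}≡12, 9^{4}≡6. Then 9^{5} = 9^{4+1} ≡ 6 × 9 ≡ 8 (mod 23)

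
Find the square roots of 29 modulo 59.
The square roots of 29 mod 59 are 41 and 18. Verify: 41² = 1681 ≡ 29 (mod 59)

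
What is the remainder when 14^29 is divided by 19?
Using Fermat: 14^{18} ≡ 1 mod 19. 29 ≡ 11 mod 18. So 14^{29} ≡ 14^{11} ≡ 13 mod 19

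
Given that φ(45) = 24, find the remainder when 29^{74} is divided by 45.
By Euler: 29^{24} ≡ 1 mod 45 since gcd(29, 45) = 1. 74 = 3×24 + 2. So 29^{74} ≡ 29^{2} ≡ 31 mod 45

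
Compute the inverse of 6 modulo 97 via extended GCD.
Extended GCD: 6(-16) + 97(1) = 1. So 6^(-1) ≡ -16 ≡ 81 mod 97. Verify: 6 × 81 = 486 ≡ 1 mod 97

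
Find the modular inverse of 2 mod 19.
Since 19 is prime, by Fermat 2^(-1) ≡ 2^{17} ≡ 10 (mod 19). Verify: 2 × 10 = 20 ≡ 1 (mod 19)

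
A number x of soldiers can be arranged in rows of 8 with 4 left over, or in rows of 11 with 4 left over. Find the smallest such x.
M = 8 × 11 = 88. M₁ = 11, y₁ ≡ 3 mod 8. M₂ = 8, y₂ ≡ 7 mod 11. x = 4×11×3 + 4×8×7 ≡ 4 mod 88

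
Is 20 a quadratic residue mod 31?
By Euler's criterion: 20^{15} ≡ 1 mod 31. Since this equals 1, 20 is a QR.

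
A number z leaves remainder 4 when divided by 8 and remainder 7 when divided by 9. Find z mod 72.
M = 8 × 9 = 72. M₁ = 9, y₁ ≡ 1 mod 8. M₂ = 8, y₂ ≡ 8 mod 9. z = 4×9×1 + 7×8×8 ≡ 52 mod 72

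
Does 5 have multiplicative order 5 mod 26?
Powers of 5 mod 26: 5^1≡5, 5^2≡25, 5^3≡21, 5^4≡1. Already 5^4≡1, so the order is 4 < 5. No, the actual order is 4.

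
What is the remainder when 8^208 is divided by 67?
Using Fermat: 8^{66} ≡ 1 mod 67. 208 ≡ 10 mod 66. So 8^{208} ≡ 8^{10} ≡ 25 mod 67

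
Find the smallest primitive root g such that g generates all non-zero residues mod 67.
g = 2. Powers: [2, 4, 8, 16, 32, 64, 61, 55, 43, 19, ...] generates all 66 non-zero residues.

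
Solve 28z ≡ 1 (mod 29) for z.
Since 29 is prime, by Fermat 28^(-1) ≡ 28^{27} ≡ 28 (mod 29). Verify: 28 × 28 = 784 ≡ 1 (mod 29)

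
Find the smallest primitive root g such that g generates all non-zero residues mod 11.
g = 2. Powers: [2, 4, 8, 5, 10, 9, 7, 3, 6, 1] generates all 10 non-zero residues.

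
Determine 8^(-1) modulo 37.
Since 37 is prime, by Fermat 8^(-1) ≡ 8^{35} ≡ 14 (mod 37). Verify: 8 × 14 = 112 ≡ 1 (mod 37)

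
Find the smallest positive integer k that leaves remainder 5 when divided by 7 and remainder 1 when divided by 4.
M = 7 × 4 = 28. M₁ = 4, y₁ ≡ 2 mod 7. M₂ = 7, y₂ ≡ 3 mod 4. k = 5×4×2 + 1×7×3 ≡ 5 mod 28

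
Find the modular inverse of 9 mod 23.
Since 23 is prime, by Fermat 9^(-1) ≡ 9^{21} ≡ 18 mod 23. Verify: 9 × 18 = 162 ≡ 1 mod 23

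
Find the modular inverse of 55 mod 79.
Since 79 is prime, by Fermat 55^(-1) ≡ 55^{77} ≡ 23 mod 79. Verify: 55 × 23 = 1265 ≡ 1 mod 79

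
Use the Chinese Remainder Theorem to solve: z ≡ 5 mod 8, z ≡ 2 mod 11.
M = 8 × 11 = 88. M₁ = 11, y₁ ≡ 3 mod 8. M₂ = 8, y₂ ≡ 7 mod 11. z = 5×11×3 + 2×8×7 ≡ 13 mod 88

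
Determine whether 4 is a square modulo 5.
By Euler's criterion: 4^{2} ≡ 1 mod 5. Since this equals 1, 4 is a QR.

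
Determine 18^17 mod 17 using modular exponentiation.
Using Fermat: 18^{16} ≡ 1 mod 17. 17 ≡ 1 mod 16. So 18^{17} ≡ 18^{1} ≡ 1 mod 17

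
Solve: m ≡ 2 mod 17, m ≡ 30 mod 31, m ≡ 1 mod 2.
M = 17 × 31 × 2 = 1054. M₁ = 62, y₁ ≡ 14 mod 17. M₂ = 34, y₂ ≡ 21 mod 31. M₃ = 527, y₃ ≡ 1 mod 2. m = 2×62×14 + 30×34×21 + 1×527×1 ≡ 495 mod 1054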